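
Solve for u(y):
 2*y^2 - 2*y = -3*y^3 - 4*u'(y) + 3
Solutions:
 u(y) = C1 - 3*y^4/16 - y^3/6 + y^2/4 + 3*y/4


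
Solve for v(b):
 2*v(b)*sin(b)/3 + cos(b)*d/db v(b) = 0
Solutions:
 v(b) = C1*cos(b)^(2/3)


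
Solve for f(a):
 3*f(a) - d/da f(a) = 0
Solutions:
 f(a) = C1*exp(3*a)


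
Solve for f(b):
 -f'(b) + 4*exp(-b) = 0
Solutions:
 f(b) = C1 - 4*exp(-b)


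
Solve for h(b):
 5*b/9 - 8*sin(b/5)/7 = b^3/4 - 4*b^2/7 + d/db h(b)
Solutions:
 h(b) = C1 - b^4/16 + 4*b^3/21 + 5*b^2/18 + 40*cos(b/5)/7


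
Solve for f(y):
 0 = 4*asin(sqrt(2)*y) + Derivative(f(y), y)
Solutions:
 f(y) = C1 - 4*y*asin(sqrt(2)*y) - 2*sqrt(2)*sqrt(1 - 2*y^2)


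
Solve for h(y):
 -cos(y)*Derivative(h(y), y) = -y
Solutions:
 h(y) = C1 + Integral(y/cos(y), y)


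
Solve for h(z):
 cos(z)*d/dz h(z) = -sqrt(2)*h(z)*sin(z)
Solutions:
 h(z) = C1*cos(z)^(sqrt(2))


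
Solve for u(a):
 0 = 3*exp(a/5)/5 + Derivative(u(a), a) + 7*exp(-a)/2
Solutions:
 u(a) = C1 - 3*exp(a/5) + 7*exp(-a)/2


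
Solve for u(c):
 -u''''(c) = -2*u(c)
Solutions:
 u(c) = C1*exp(-2^(1/4)*c) + C2*exp(2^(1/4)*c) + C3*sin(2^(1/4)*c) + C4*cos(2^(1/4)*c)


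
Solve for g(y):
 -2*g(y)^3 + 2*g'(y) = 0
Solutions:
 g(y) = -sqrt(2)*sqrt(-1/(C1 + y))/2
 g(y) = sqrt(2)*sqrt(-1/(C1 + y))/2


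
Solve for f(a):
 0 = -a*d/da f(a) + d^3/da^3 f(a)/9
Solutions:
 f(a) = C1 + Integral(C2*airyai(3^(2/3)*a) + C3*airybi(3^(2/3)*a), a)


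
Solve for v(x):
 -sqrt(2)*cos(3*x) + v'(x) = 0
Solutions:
 v(x) = C1 + sqrt(2)*sin(3*x)/3


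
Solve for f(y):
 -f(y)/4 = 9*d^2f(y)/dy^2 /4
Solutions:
 f(y) = C1*sin(y/3) + C2*cos(y/3)


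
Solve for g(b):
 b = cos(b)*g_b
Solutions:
 g(b) = C1 + Integral(b/cos(b), b)


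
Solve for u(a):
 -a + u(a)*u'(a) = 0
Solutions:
 u(a) = -sqrt(C1 + a^2)
 u(a) = sqrt(C1 + a^2)


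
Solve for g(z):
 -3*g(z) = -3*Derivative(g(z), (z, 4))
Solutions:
 g(z) = C1*exp(-z) + C2*exp(z) + C3*sin(z) + C4*cos(z)


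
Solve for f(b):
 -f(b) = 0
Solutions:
 f(b) = 0


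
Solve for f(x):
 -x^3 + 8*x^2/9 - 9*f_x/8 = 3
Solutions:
 f(x) = C1 - 2*x^4/9 + 64*x^3/243 - 8*x/3


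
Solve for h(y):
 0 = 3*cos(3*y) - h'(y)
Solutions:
 h(y) = C1 + sin(3*y)


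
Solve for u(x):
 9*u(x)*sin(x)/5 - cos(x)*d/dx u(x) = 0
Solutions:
 u(x) = C1/cos(x)^(9/5)


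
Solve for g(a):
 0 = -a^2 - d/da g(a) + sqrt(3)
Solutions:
 g(a) = C1 - a^3/3 + sqrt(3)*a


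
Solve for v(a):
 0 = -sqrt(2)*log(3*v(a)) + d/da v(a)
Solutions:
 -sqrt(2)*Integral(1/(log(_y) + log(3)), (_y, v(a)))/2 = C1 - a


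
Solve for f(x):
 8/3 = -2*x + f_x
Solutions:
 f(x) = C1 + x^2 + 8*x/3


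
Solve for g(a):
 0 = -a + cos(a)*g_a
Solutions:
 g(a) = C1 + Integral(a/cos(a), a)


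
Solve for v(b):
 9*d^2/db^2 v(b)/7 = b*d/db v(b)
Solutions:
 v(b) = C1 + C2*erfi(sqrt(14)*b/6)


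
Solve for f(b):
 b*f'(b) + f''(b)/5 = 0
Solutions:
 f(b) = C1 + C2*erf(sqrt(10)*b/2)


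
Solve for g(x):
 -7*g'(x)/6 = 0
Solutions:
 g(x) = C1


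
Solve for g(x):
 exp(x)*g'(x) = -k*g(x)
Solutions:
 g(x) = C1*exp(k*exp(-x))


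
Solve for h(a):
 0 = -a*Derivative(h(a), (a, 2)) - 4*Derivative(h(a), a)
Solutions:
 h(a) = C1 + C2/a^3


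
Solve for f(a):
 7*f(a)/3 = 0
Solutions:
 f(a) = 0


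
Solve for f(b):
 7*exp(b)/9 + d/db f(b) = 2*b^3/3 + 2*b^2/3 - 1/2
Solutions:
 f(b) = C1 + b^4/6 + 2*b^3/9 - b/2 - 7*exp(b)/9


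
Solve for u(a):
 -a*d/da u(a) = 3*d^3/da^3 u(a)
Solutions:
 u(a) = C1 + Integral(C2*airyai(-3^(2/3)*a/3) + C3*airybi(-3^(2/3)*a/3), a)


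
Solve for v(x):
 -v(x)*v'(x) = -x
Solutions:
 v(x) = -sqrt(C1 + x^2)
 v(x) = sqrt(C1 + x^2)


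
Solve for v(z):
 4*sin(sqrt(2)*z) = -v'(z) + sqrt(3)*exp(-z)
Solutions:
 v(z) = C1 + 2*sqrt(2)*cos(sqrt(2)*z) - sqrt(3)*exp(-z)


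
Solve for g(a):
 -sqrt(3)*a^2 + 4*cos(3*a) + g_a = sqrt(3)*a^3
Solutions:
 g(a) = C1 + sqrt(3)*a^4/4 + sqrt(3)*a^3/3 - 4*sin(3*a)/3


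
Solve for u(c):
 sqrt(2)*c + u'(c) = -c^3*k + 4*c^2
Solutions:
 u(c) = C1 - c^4*k/4 + 4*c^3/3 - sqrt(2)*c^2/2


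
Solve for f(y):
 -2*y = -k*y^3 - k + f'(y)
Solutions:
 f(y) = C1 + k*y^4/4 + k*y - y^2


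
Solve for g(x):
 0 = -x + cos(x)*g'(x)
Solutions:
 g(x) = C1 + Integral(x/cos(x), x)


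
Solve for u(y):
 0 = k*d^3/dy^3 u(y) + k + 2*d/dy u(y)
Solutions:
 u(y) = C1 + C2*exp(-sqrt(2)*y*sqrt(-1/k)) + C3*exp(sqrt(2)*y*sqrt(-1/k)) - k*y/2


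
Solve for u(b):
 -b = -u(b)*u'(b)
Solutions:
 u(b) = -sqrt(C1 + b^2)
 u(b) = sqrt(C1 + b^2)


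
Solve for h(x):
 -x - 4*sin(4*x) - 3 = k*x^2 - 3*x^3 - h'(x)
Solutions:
 h(x) = C1 + k*x^3/3 - 3*x^4/4 + x^2/2 + 3*x - cos(4*x)


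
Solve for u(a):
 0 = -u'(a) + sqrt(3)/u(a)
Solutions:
 u(a) = -sqrt(C1 + 2*sqrt(3)*a)
 u(a) = sqrt(C1 + 2*sqrt(3)*a)


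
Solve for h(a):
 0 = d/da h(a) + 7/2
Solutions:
 h(a) = C1 - 7*a/2


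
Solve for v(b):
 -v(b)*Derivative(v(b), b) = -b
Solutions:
 v(b) = -sqrt(C1 + b^2)
 v(b) = sqrt(C1 + b^2)


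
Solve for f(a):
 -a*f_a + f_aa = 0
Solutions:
 f(a) = C1 + C2*erfi(sqrt(2)*a/2)


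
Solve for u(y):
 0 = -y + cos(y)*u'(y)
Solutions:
 u(y) = C1 + Integral(y/cos(y), y)


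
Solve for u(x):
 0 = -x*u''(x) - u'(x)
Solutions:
 u(x) = C1 + C2*log(x)


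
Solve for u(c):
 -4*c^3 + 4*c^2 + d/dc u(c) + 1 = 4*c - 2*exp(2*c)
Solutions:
 u(c) = C1 + c^4 - 4*c^3/3 + 2*c^2 - c - exp(2*c)


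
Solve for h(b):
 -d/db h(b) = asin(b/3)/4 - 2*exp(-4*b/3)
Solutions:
 h(b) = C1 - b*asin(b/3)/4 - sqrt(9 - b^2)/4 - 3*exp(-4*b/3)/2


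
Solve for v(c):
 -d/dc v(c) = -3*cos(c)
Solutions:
 v(c) = C1 + 3*sin(c)


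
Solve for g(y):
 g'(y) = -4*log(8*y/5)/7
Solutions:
 g(y) = C1 - 4*y*log(y)/7 - 12*y*log(2)/7 + 4*y/7 + 4*y*log(5)/7


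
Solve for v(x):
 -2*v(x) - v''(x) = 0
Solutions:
 v(x) = C1*sin(sqrt(2)*x) + C2*cos(sqrt(2)*x)


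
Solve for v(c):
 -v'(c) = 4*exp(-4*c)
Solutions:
 v(c) = C1 + exp(-4*c)


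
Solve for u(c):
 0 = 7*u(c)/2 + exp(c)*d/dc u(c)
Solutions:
 u(c) = C1*exp(7*exp(-c)/2)


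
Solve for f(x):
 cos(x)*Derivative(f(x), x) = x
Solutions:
 f(x) = C1 + Integral(x/cos(x), x)


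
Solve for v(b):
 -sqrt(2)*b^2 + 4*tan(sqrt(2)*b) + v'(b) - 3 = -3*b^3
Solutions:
 v(b) = C1 - 3*b^4/4 + sqrt(2)*b^3/3 + 3*b + 2*sqrt(2)*log(cos(sqrt(2)*b))


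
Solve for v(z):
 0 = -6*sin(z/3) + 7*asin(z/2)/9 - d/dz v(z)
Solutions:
 v(z) = C1 + 7*z*asin(z/2)/9 + 7*sqrt(4 - z^2)/9 + 18*cos(z/3)


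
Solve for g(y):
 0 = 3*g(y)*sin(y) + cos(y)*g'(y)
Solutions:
 g(y) = C1*cos(y)^3


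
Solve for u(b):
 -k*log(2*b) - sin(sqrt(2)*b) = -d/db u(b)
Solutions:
 u(b) = C1 + b*k*(log(b) - 1) + b*k*log(2) - sqrt(2)*cos(sqrt(2)*b)/2


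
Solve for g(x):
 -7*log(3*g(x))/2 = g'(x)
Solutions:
 2*Integral(1/(log(_y) + log(3)), (_y, g(x)))/7 = C1 - x


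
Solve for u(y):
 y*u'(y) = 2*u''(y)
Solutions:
 u(y) = C1 + C2*erfi(y/2)


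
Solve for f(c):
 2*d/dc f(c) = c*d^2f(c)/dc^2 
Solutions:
 f(c) = C1 + C2*c^3


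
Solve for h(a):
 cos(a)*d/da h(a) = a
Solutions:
 h(a) = C1 + Integral(a/cos(a), a)


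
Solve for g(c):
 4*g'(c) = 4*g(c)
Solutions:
 g(c) = C1*exp(c)


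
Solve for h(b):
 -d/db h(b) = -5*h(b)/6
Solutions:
 h(b) = C1*exp(5*b/6)


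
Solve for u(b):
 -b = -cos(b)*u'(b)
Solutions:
 u(b) = C1 + Integral(b/cos(b), b)


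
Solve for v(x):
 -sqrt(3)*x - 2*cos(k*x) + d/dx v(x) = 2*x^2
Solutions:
 v(x) = C1 + 2*x^3/3 + sqrt(3)*x^2/2 + 2*sin(k*x)/k


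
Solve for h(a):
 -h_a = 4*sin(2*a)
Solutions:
 h(a) = C1 + 2*cos(2*a)


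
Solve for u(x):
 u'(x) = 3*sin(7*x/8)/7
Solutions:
 u(x) = C1 - 24*cos(7*x/8)/49


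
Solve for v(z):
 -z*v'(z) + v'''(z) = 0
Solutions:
 v(z) = C1 + Integral(C2*airyai(z) + C3*airybi(z), z)


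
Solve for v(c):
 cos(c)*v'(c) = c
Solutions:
 v(c) = C1 + Integral(c/cos(c), c)


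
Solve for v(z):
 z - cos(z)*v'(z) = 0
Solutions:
 v(z) = C1 + Integral(z/cos(z), z)


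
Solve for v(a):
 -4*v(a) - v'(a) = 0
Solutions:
 v(a) = C1*exp(-4*a)


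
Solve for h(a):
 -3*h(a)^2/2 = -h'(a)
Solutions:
 h(a) = -2/(C1 + 3*a)


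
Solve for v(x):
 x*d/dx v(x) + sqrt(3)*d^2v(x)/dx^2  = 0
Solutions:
 v(x) = C1 + C2*erf(sqrt(2)*3^(3/4)*x/6)


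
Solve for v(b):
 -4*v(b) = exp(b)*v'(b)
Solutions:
 v(b) = C1*exp(4*exp(-b))


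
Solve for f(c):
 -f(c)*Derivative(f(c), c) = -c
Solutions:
 f(c) = -sqrt(C1 + c^2)
 f(c) = sqrt(C1 + c^2)


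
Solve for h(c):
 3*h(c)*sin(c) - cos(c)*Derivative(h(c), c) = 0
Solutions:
 h(c) = C1/cos(c)^3


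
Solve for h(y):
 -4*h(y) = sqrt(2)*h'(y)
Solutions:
 h(y) = C1*exp(-2*sqrt(2)*y)


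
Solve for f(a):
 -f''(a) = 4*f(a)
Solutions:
 f(a) = C1*sin(2*a) + C2*cos(2*a)


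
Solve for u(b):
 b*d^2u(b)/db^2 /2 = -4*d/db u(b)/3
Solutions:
 u(b) = C1 + C2/b^(5/3)


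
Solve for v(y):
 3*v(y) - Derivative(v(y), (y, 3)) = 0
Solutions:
 v(y) = C3*exp(3^(1/3)*y) + (C1*sin(3^(5/6)*y/2) + C2*cos(3^(5/6)*y/2))*exp(-3^(1/3)*y/2)


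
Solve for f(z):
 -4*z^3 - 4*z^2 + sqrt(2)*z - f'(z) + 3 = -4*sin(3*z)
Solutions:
 f(z) = C1 - z^4 - 4*z^3/3 + sqrt(2)*z^2/2 + 3*z - 4*cos(3*z)/3


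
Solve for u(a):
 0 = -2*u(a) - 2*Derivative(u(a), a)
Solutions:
 u(a) = C1*exp(-a)


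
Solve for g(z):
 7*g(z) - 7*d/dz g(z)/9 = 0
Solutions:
 g(z) = C1*exp(9*z)


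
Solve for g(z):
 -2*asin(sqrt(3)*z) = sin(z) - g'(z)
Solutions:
 g(z) = C1 + 2*z*asin(sqrt(3)*z) + 2*sqrt(3)*sqrt(1 - 3*z^2)/3 - cos(z)


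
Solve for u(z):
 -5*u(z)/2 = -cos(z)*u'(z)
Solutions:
 u(z) = C1*(sin(z) + 1)^(5/4)/(sin(z) - 1)^(5/4)


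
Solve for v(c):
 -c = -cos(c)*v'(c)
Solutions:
 v(c) = C1 + Integral(c/cos(c), c)


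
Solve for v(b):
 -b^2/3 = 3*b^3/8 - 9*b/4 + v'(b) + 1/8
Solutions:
 v(b) = C1 - 3*b^4/32 - b^3/9 + 9*b^2/8 - b/8


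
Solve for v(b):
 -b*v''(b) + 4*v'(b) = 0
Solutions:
 v(b) = C1 + C2*b^5


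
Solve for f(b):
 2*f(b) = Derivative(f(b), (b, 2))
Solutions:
 f(b) = C1*exp(-sqrt(2)*b) + C2*exp(sqrt(2)*b)


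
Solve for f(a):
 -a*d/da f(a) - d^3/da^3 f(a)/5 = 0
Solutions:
 f(a) = C1 + Integral(C2*airyai(-5^(1/3)*a) + C3*airybi(-5^(1/3)*a), a)


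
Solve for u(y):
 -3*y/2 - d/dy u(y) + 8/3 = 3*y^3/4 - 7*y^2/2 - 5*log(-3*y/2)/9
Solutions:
 u(y) = C1 - 3*y^4/16 + 7*y^3/6 - 3*y^2/4 + 5*y*log(-y)/9 + y*(-5*log(2) + 5*log(3) + 19)/9


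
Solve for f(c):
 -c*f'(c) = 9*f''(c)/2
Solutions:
 f(c) = C1 + C2*erf(c/3)


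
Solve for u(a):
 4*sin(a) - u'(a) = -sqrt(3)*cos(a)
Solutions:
 u(a) = C1 + sqrt(3)*sin(a) - 4*cos(a)


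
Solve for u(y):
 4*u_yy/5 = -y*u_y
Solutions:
 u(y) = C1 + C2*erf(sqrt(10)*y/4)


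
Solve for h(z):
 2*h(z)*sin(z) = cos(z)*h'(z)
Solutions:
 h(z) = C1/cos(z)^2


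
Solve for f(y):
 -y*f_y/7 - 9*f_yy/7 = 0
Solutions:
 f(y) = C1 + C2*erf(sqrt(2)*y/6)


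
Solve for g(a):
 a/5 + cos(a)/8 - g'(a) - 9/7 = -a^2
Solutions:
 g(a) = C1 + a^3/3 + a^2/10 - 9*a/7 + sin(a)/8


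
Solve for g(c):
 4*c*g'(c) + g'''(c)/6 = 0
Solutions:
 g(c) = C1 + Integral(C2*airyai(-2*3^(1/3)*c) + C3*airybi(-2*3^(1/3)*c), c)


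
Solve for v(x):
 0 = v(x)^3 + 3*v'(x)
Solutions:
 v(x) = -sqrt(6)*sqrt(-1/(C1 - x))/2
 v(x) = sqrt(6)*sqrt(-1/(C1 - x))/2


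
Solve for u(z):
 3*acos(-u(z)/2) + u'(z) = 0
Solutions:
 Integral(1/acos(-_y/2), (_y, u(z))) = C1 - 3*z


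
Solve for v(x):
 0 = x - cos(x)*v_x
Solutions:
 v(x) = C1 + Integral(x/cos(x), x)


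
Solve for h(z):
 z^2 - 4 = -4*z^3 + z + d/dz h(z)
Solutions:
 h(z) = C1 + z^4 + z^3/3 - z^2/2 - 4*z


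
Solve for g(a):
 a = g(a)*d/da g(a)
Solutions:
 g(a) = -sqrt(C1 + a^2)
 g(a) = sqrt(C1 + a^2)


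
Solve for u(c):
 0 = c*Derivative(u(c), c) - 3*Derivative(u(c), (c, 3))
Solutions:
 u(c) = C1 + Integral(C2*airyai(3^(2/3)*c/3) + C3*airybi(3^(2/3)*c/3), c)


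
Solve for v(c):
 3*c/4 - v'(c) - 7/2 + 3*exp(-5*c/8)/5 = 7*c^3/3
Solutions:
 v(c) = C1 - 7*c^4/12 + 3*c^2/8 - 7*c/2 - 24*exp(-5*c/8)/25


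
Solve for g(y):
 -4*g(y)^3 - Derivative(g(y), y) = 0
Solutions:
 g(y) = -sqrt(2)*sqrt(-1/(C1 - 4*y))/2
 g(y) = sqrt(2)*sqrt(-1/(C1 - 4*y))/2


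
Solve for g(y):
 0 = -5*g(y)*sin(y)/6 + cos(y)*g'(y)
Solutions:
 g(y) = C1/cos(y)^(5/6)


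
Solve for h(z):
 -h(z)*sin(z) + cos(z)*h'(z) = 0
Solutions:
 h(z) = C1/cos(z)


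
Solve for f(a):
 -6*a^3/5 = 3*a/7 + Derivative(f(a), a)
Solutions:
 f(a) = C1 - 3*a^4/10 - 3*a^2/14


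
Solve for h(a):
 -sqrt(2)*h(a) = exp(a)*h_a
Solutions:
 h(a) = C1*exp(sqrt(2)*exp(-a))


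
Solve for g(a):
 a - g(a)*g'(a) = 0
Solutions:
 g(a) = -sqrt(C1 + a^2)
 g(a) = sqrt(C1 + a^2)


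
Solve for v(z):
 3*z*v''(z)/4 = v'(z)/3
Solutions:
 v(z) = C1 + C2*z^(13/9)


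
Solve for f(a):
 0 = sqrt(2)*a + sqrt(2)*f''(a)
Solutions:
 f(a) = C1 + C2*a - a^3/6


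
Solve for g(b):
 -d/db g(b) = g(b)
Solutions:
 g(b) = C1*exp(-b)


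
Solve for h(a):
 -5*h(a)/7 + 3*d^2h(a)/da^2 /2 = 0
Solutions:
 h(a) = C1*exp(-sqrt(210)*a/21) + C2*exp(sqrt(210)*a/21)


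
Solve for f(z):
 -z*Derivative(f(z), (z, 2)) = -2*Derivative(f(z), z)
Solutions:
 f(z) = C1 + C2*z^3


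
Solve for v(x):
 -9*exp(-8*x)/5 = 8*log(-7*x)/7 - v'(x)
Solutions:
 v(x) = C1 + 8*x*log(-x)/7 + 8*x*(-1 + log(7))/7 - 9*exp(-8*x)/40


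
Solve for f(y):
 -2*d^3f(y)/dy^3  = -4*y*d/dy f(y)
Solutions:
 f(y) = C1 + Integral(C2*airyai(2^(1/3)*y) + C3*airybi(2^(1/3)*y), y)


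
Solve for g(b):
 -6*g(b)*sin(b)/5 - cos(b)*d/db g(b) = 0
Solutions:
 g(b) = C1*cos(b)^(6/5)


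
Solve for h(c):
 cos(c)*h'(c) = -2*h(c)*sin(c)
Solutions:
 h(c) = C1*cos(c)^2


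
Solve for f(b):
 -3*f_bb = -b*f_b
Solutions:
 f(b) = C1 + C2*erfi(sqrt(6)*b/6)


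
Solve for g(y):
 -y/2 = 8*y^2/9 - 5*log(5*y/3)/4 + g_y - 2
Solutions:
 g(y) = C1 - 8*y^3/27 - y^2/4 + 5*y*log(y)/4 - 5*y*log(3)/4 + 3*y/4 + 5*y*log(5)/4


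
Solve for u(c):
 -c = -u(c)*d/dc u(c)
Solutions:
 u(c) = -sqrt(C1 + c^2)
 u(c) = sqrt(C1 + c^2)


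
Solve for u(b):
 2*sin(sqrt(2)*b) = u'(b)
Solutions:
 u(b) = C1 - sqrt(2)*cos(sqrt(2)*b)


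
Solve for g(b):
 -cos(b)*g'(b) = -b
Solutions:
 g(b) = C1 + Integral(b/cos(b), b)


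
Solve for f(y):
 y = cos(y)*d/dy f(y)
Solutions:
 f(y) = C1 + Integral(y/cos(y), y)


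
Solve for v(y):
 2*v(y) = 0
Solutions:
 v(y) = 0


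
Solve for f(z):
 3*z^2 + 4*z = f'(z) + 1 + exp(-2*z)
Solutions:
 f(z) = C1 + z^3 + 2*z^2 - z + exp(-2*z)/2


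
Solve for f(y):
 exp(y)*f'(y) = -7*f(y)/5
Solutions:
 f(y) = C1*exp(7*exp(-y)/5)


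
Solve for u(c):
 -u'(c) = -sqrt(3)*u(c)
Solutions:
 u(c) = C1*exp(sqrt(3)*c)


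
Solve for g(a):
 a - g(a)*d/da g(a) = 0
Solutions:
 g(a) = -sqrt(C1 + a^2)
 g(a) = sqrt(C1 + a^2)


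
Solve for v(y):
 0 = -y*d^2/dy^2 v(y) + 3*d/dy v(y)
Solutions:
 v(y) = C1 + C2*y^4


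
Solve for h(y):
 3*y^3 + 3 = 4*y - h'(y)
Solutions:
 h(y) = C1 - 3*y^4/4 + 2*y^2 - 3*y


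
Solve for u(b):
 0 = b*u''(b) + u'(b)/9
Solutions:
 u(b) = C1 + C2*b^(8/9)


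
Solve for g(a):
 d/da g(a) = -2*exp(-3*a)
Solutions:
 g(a) = C1 + 2*exp(-3*a)/3


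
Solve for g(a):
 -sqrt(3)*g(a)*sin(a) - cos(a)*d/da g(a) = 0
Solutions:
 g(a) = C1*cos(a)^(sqrt(3))


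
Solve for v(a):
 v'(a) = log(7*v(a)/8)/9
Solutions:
 9*Integral(1/(-log(_y) - log(7) + 3*log(2)), (_y, v(a))) = C1 - a


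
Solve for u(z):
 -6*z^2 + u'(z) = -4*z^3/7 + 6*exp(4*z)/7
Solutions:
 u(z) = C1 - z^4/7 + 2*z^3 + 3*exp(4*z)/14


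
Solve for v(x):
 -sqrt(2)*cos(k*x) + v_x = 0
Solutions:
 v(x) = C1 + sqrt(2)*sin(k*x)/k


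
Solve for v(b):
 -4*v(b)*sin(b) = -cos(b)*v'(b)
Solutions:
 v(b) = C1/cos(b)^4


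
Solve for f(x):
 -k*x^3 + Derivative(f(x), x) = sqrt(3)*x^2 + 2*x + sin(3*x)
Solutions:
 f(x) = C1 + k*x^4/4 + sqrt(3)*x^3/3 + x^2 - cos(3*x)/3


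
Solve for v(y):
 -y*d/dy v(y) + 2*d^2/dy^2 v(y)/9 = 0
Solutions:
 v(y) = C1 + C2*erfi(3*y/2)


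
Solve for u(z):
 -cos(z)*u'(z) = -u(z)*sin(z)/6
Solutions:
 u(z) = C1/cos(z)^(1/6)


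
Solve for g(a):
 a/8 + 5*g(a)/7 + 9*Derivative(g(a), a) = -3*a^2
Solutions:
 g(a) = C1*exp(-5*a/63) - 21*a^2/5 + 21133*a/200 - 1331379/1000


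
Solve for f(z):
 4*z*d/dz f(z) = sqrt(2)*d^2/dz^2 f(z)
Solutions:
 f(z) = C1 + C2*erfi(2^(1/4)*z)


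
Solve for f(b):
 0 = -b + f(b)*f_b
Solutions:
 f(b) = -sqrt(C1 + b^2)
 f(b) = sqrt(C1 + b^2)


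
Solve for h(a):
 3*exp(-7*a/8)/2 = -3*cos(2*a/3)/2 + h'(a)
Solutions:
 h(a) = C1 + 9*sin(2*a/3)/4 - 12*exp(-7*a/8)/7


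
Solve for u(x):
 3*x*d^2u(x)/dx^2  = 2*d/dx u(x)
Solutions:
 u(x) = C1 + C2*x^(5/3)


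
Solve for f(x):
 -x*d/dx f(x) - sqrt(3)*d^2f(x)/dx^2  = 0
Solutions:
 f(x) = C1 + C2*erf(sqrt(2)*3^(3/4)*x/6)


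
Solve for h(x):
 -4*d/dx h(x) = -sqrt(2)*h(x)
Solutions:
 h(x) = C1*exp(sqrt(2)*x/4)


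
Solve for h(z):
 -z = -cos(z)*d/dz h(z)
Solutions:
 h(z) = C1 + Integral(z/cos(z), z)


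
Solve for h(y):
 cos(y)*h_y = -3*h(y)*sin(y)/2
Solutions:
 h(y) = C1*cos(y)^(3/2)


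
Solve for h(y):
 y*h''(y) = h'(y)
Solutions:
 h(y) = C1 + C2*y^2


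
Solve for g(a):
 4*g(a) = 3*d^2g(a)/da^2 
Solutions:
 g(a) = C1*exp(-2*sqrt(3)*a/3) + C2*exp(2*sqrt(3)*a/3)


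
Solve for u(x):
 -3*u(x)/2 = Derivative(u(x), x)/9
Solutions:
 u(x) = C1*exp(-27*x/2)


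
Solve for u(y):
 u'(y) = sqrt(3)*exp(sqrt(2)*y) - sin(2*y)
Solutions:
 u(y) = C1 + sqrt(6)*exp(sqrt(2)*y)/2 + cos(2*y)/2


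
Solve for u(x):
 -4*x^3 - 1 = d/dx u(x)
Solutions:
 u(x) = C1 - x^4 - x


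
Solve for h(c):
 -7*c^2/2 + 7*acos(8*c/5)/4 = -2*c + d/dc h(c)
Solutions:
 h(c) = C1 - 7*c^3/6 + c^2 + 7*c*acos(8*c/5)/4 - 7*sqrt(25 - 64*c^2)/32


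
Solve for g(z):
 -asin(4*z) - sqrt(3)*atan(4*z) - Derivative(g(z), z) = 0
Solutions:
 g(z) = C1 - z*asin(4*z) - sqrt(1 - 16*z^2)/4 - sqrt(3)*(z*atan(4*z) - log(16*z^2 + 1)/8)


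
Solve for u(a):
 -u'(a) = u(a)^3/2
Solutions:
 u(a) = -sqrt(-1/(C1 - a))
 u(a) = sqrt(-1/(C1 - a))


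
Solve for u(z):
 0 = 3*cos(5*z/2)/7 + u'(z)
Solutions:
 u(z) = C1 - 6*sin(5*z/2)/35


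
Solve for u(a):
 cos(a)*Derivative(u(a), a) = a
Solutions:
 u(a) = C1 + Integral(a/cos(a), a)


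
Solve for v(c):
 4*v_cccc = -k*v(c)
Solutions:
 v(c) = C1*exp(-sqrt(2)*c*(-k)^(1/4)/2) + C2*exp(sqrt(2)*c*(-k)^(1/4)/2) + C3*exp(-sqrt(2)*I*c*(-k)^(1/4)/2) + C4*exp(sqrt(2)*I*c*(-k)^(1/4)/2)


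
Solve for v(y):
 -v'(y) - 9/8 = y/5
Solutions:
 v(y) = C1 - y^2/10 - 9*y/8


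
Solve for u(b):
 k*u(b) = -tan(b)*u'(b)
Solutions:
 u(b) = C1*exp(-k*log(sin(b)))


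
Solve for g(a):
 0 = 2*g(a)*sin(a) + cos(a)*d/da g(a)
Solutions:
 g(a) = C1*cos(a)^2


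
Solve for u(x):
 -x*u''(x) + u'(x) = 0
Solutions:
 u(x) = C1 + C2*x^2


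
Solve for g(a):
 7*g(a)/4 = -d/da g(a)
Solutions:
 g(a) = C1*exp(-7*a/4)


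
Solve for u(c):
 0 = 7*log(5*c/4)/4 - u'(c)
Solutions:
 u(c) = C1 + 7*c*log(c)/4 - 7*c*log(2)/2 - 7*c/4 + 7*c*log(5)/4


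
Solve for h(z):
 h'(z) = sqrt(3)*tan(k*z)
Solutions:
 h(z) = C1 + sqrt(3)*Piecewise((-log(cos(k*z))/k, Ne(k, 0)), (0, True))


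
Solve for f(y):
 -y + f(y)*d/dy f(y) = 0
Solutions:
 f(y) = -sqrt(C1 + y^2)
 f(y) = sqrt(C1 + y^2)


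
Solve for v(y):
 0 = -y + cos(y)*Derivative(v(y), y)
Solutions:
 v(y) = C1 + Integral(y/cos(y), y)


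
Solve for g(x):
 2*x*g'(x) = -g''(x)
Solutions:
 g(x) = C1 + C2*erf(x)


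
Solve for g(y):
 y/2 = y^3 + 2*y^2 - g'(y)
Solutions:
 g(y) = C1 + y^4/4 + 2*y^3/3 - y^2/4


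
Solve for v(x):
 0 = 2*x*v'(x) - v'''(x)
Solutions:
 v(x) = C1 + Integral(C2*airyai(2^(1/3)*x) + C3*airybi(2^(1/3)*x), x)


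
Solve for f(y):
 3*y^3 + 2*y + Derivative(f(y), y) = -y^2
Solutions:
 f(y) = C1 - 3*y^4/4 - y^3/3 - y^2


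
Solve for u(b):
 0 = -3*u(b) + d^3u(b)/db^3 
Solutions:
 u(b) = C3*exp(3^(1/3)*b) + (C1*sin(3^(5/6)*b/2) + C2*cos(3^(5/6)*b/2))*exp(-3^(1/3)*b/2)


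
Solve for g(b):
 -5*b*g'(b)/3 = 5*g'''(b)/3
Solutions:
 g(b) = C1 + Integral(C2*airyai(-b) + C3*airybi(-b), b)


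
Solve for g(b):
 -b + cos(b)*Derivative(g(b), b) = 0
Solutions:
 g(b) = C1 + Integral(b/cos(b), b)


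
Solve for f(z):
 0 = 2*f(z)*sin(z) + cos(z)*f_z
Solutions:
 f(z) = C1*cos(z)^2


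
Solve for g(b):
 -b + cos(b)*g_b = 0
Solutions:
 g(b) = C1 + Integral(b/cos(b), b)


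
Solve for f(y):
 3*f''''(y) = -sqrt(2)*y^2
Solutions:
 f(y) = C1 + C2*y + C3*y^2 + C4*y^3 - sqrt(2)*y^6/1080


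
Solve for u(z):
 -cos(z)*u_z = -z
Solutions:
 u(z) = C1 + Integral(z/cos(z), z)


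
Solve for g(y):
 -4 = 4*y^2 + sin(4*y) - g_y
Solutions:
 g(y) = C1 + 4*y^3/3 + 4*y - cos(4*y)/4


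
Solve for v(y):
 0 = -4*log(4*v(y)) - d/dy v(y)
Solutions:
 Integral(1/(log(_y) + 2*log(2)), (_y, v(y)))/4 = C1 - y


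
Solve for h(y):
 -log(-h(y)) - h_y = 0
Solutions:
 -li(-h(y)) = C1 - y


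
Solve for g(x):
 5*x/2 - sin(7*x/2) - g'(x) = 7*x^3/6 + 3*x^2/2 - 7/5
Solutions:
 g(x) = C1 - 7*x^4/24 - x^3/2 + 5*x^2/4 + 7*x/5 + 2*cos(7*x/2)/7


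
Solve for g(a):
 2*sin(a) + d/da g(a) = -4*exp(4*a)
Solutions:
 g(a) = C1 - exp(4*a) + 2*cos(a)


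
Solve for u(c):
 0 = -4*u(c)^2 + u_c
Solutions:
 u(c) = -1/(C1 + 4*c)


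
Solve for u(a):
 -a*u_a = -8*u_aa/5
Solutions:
 u(a) = C1 + C2*erfi(sqrt(5)*a/4)


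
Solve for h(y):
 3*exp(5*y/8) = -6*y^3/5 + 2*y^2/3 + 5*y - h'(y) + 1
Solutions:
 h(y) = C1 - 3*y^4/10 + 2*y^3/9 + 5*y^2/2 + y - 24*exp(5*y/8)/5


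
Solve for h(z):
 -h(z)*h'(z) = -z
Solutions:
 h(z) = -sqrt(C1 + z^2)
 h(z) = sqrt(C1 + z^2)


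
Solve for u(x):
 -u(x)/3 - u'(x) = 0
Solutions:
 u(x) = C1*exp(-x/3)


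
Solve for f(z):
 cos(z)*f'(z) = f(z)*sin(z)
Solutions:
 f(z) = C1/cos(z)


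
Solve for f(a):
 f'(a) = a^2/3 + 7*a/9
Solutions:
 f(a) = C1 + a^3/9 + 7*a^2/18


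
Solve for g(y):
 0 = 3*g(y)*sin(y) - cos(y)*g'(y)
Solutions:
 g(y) = C1/cos(y)^3


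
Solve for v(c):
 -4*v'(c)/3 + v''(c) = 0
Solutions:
 v(c) = C1 + C2*exp(4*c/3)


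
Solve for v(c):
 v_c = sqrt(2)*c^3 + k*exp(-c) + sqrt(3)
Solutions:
 v(c) = C1 + sqrt(2)*c^4/4 + sqrt(3)*c - k*exp(-c)


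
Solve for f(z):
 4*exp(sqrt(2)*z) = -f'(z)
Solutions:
 f(z) = C1 - 2*sqrt(2)*exp(sqrt(2)*z)


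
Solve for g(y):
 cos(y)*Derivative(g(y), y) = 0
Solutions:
 g(y) = C1


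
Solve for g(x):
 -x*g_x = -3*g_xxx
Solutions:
 g(x) = C1 + Integral(C2*airyai(3^(2/3)*x/3) + C3*airybi(3^(2/3)*x/3), x)


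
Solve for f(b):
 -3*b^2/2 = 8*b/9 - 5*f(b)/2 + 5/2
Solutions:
 f(b) = 3*b^2/5 + 16*b/45 + 1


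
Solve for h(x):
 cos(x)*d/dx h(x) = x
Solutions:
 h(x) = C1 + Integral(x/cos(x), x)


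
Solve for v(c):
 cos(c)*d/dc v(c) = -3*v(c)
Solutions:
 v(c) = C1*(sin(c) - 1)^(3/2)/(sin(c) + 1)^(3/2)


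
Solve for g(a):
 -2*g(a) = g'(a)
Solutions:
 g(a) = C1*exp(-2*a)


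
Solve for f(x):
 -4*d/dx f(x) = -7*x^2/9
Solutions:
 f(x) = C1 + 7*x^3/108


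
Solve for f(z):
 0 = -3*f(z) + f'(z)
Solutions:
 f(z) = C1*exp(3*z)


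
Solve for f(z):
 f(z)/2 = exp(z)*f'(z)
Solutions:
 f(z) = C1*exp(-exp(-z)/2)


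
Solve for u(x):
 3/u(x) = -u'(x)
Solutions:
 u(x) = -sqrt(C1 - 6*x)
 u(x) = sqrt(C1 - 6*x)


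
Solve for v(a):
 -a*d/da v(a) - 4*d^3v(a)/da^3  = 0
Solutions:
 v(a) = C1 + Integral(C2*airyai(-2^(1/3)*a/2) + C3*airybi(-2^(1/3)*a/2), a)


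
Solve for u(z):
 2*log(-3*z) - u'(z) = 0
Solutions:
 u(z) = C1 + 2*z*log(-z) + 2*z*(-1 + log(3))


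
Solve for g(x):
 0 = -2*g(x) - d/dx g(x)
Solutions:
 g(x) = C1*exp(-2*x)


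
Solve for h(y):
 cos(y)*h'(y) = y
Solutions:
 h(y) = C1 + Integral(y/cos(y), y)


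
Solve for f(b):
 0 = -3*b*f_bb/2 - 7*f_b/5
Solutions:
 f(b) = C1 + C2*b^(1/15)


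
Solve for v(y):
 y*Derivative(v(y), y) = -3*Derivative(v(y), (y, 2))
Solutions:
 v(y) = C1 + C2*erf(sqrt(6)*y/6)


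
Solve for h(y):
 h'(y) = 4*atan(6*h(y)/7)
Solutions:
 Integral(1/atan(6*_y/7), (_y, h(y))) = C1 + 4*y


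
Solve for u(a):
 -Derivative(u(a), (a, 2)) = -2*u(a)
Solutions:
 u(a) = C1*exp(-sqrt(2)*a) + C2*exp(sqrt(2)*a)


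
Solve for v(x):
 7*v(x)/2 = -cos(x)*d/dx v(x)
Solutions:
 v(x) = C1*(sin(x) - 1)^(7/4)/(sin(x) + 1)^(7/4)


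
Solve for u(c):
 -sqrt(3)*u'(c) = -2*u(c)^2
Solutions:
 u(c) = -3/(C1 + 2*sqrt(3)*c)


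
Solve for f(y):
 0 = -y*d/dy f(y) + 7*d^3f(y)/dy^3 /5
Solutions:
 f(y) = C1 + Integral(C2*airyai(5^(1/3)*7^(2/3)*y/7) + C3*airybi(5^(1/3)*7^(2/3)*y/7), y)


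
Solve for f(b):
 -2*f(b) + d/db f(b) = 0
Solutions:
 f(b) = C1*exp(2*b)


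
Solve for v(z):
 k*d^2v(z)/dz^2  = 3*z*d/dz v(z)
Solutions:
 v(z) = C1 + C2*erf(sqrt(6)*z*sqrt(-1/k)/2)/sqrt(-1/k)


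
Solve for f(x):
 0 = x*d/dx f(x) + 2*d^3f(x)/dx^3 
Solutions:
 f(x) = C1 + Integral(C2*airyai(-2^(2/3)*x/2) + C3*airybi(-2^(2/3)*x/2), x)


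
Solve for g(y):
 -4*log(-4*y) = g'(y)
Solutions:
 g(y) = C1 - 4*y*log(-y) + 4*y*(1 - 2*log(2))


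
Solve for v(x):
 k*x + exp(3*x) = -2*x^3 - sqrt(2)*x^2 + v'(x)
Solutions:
 v(x) = C1 + k*x^2/2 + x^4/2 + sqrt(2)*x^3/3 + exp(3*x)/3


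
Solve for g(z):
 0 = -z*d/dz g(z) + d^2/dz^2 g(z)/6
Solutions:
 g(z) = C1 + C2*erfi(sqrt(3)*z)


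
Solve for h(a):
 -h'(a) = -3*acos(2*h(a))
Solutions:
 Integral(1/acos(2*_y), (_y, h(a))) = C1 + 3*a


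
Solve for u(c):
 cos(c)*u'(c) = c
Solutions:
 u(c) = C1 + Integral(c/cos(c), c)


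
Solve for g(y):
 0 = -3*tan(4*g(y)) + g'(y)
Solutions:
 g(y) = -asin(C1*exp(12*y))/4 + pi/4
 g(y) = asin(C1*exp(12*y))/4


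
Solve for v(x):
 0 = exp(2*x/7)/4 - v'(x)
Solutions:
 v(x) = C1 + 7*exp(2*x/7)/8


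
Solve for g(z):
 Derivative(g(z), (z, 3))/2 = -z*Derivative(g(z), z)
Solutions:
 g(z) = C1 + Integral(C2*airyai(-2^(1/3)*z) + C3*airybi(-2^(1/3)*z), z)


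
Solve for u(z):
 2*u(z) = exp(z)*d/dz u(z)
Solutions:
 u(z) = C1*exp(-2*exp(-z))


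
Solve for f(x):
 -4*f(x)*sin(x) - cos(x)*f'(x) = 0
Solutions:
 f(x) = C1*cos(x)^4


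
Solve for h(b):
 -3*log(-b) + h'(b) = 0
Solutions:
 h(b) = C1 + 3*b*log(-b) - 3*b


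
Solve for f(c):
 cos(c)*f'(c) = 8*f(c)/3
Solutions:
 f(c) = C1*(sin(c) + 1)^(4/3)/(sin(c) - 1)^(4/3)


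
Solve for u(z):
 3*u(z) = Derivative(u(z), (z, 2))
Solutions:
 u(z) = C1*exp(-sqrt(3)*z) + C2*exp(sqrt(3)*z)


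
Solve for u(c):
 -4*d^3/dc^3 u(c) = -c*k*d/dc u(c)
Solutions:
 u(c) = C1 + Integral(C2*airyai(2^(1/3)*c*k^(1/3)/2) + C3*airybi(2^(1/3)*c*k^(1/3)/2), c)


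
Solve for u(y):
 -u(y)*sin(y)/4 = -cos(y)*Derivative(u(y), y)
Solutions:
 u(y) = C1/cos(y)^(1/4)


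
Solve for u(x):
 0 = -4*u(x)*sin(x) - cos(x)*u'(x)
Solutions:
 u(x) = C1*cos(x)^4


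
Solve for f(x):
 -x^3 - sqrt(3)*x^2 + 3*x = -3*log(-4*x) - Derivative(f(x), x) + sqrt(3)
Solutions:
 f(x) = C1 + x^4/4 + sqrt(3)*x^3/3 - 3*x^2/2 - 3*x*log(-x) + x*(-6*log(2) + sqrt(3) + 3)


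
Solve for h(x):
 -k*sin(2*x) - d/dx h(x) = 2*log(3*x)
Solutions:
 h(x) = C1 + k*cos(2*x)/2 - 2*x*log(x) - 2*x*log(3) + 2*x


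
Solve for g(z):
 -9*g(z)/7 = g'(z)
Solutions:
 g(z) = C1*exp(-9*z/7)


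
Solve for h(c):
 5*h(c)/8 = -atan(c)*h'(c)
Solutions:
 h(c) = C1*exp(-5*Integral(1/atan(c), c)/8)


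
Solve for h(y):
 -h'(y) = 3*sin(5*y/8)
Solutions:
 h(y) = C1 + 24*cos(5*y/8)/5


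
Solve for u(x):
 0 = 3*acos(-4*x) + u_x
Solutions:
 u(x) = C1 - 3*x*acos(-4*x) - 3*sqrt(1 - 16*x^2)/4


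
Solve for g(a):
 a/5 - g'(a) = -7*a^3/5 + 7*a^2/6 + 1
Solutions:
 g(a) = C1 + 7*a^4/20 - 7*a^3/18 + a^2/10 - a


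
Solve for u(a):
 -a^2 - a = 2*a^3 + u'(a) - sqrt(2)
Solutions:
 u(a) = C1 - a^4/2 - a^3/3 - a^2/2 + sqrt(2)*a


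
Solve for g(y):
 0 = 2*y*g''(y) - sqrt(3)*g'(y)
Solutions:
 g(y) = C1 + C2*y^(sqrt(3)/2 + 1)


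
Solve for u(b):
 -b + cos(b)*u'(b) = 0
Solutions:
 u(b) = C1 + Integral(b/cos(b), b)


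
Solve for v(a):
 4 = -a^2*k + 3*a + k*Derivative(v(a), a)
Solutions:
 v(a) = C1 + a^3/3 - 3*a^2/(2*k) + 4*a/k


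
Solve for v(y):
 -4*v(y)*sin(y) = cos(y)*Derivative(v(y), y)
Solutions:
 v(y) = C1*cos(y)^4


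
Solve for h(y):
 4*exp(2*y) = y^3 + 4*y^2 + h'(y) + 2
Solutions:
 h(y) = C1 - y^4/4 - 4*y^3/3 - 2*y + 2*exp(2*y)


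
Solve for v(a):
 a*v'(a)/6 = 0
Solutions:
 v(a) = C1


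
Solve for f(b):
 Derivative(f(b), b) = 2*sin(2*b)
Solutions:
 f(b) = C1 - cos(2*b)


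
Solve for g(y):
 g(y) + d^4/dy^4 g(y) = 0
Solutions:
 g(y) = (C1*sin(sqrt(2)*y/2) + C2*cos(sqrt(2)*y/2))*exp(-sqrt(2)*y/2) + (C3*sin(sqrt(2)*y/2) + C4*cos(sqrt(2)*y/2))*exp(sqrt(2)*y/2)


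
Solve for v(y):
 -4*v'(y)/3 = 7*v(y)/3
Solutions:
 v(y) = C1*exp(-7*y/4)


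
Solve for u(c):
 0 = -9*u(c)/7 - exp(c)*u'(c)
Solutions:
 u(c) = C1*exp(9*exp(-c)/7)


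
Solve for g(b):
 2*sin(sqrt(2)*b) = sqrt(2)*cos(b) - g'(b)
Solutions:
 g(b) = C1 + sqrt(2)*sin(b) + sqrt(2)*cos(sqrt(2)*b)


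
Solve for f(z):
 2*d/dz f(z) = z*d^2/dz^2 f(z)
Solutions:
 f(z) = C1 + C2*z^3


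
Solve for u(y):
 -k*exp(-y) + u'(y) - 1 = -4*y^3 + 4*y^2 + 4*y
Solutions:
 u(y) = C1 - k*exp(-y) - y^4 + 4*y^3/3 + 2*y^2 + y


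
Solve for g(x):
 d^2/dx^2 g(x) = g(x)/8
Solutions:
 g(x) = C1*exp(-sqrt(2)*x/4) + C2*exp(sqrt(2)*x/4)


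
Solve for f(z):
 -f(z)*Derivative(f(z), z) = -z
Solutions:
 f(z) = -sqrt(C1 + z^2)
 f(z) = sqrt(C1 + z^2)


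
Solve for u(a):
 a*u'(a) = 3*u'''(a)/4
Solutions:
 u(a) = C1 + Integral(C2*airyai(6^(2/3)*a/3) + C3*airybi(6^(2/3)*a/3), a)


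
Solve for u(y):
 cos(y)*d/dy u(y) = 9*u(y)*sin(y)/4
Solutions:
 u(y) = C1/cos(y)^(9/4)


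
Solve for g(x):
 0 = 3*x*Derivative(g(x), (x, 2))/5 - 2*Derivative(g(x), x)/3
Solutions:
 g(x) = C1 + C2*x^(19/9)


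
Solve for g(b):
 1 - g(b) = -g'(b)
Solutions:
 g(b) = C1*exp(b) + 1


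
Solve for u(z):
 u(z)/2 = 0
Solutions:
 u(z) = 0


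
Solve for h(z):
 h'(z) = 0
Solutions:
 h(z) = C1


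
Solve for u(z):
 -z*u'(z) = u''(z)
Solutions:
 u(z) = C1 + C2*erf(sqrt(2)*z/2)


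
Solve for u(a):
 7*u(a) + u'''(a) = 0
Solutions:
 u(a) = C3*exp(-7^(1/3)*a) + (C1*sin(sqrt(3)*7^(1/3)*a/2) + C2*cos(sqrt(3)*7^(1/3)*a/2))*exp(7^(1/3)*a/2)


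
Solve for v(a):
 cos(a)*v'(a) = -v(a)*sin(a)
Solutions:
 v(a) = C1*cos(a)


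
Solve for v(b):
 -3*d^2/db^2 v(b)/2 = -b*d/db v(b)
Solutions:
 v(b) = C1 + C2*erfi(sqrt(3)*b/3)


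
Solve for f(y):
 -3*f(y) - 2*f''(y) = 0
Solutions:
 f(y) = C1*sin(sqrt(6)*y/2) + C2*cos(sqrt(6)*y/2)


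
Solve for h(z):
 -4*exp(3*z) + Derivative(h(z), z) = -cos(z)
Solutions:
 h(z) = C1 + 4*exp(3*z)/3 - sin(z)


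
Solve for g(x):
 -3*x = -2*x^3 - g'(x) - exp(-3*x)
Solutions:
 g(x) = C1 - x^4/2 + 3*x^2/2 + exp(-3*x)/3


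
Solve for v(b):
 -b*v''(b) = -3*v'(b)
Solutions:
 v(b) = C1 + C2*b^4


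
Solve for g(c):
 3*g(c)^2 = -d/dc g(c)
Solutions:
 g(c) = 1/(C1 + 3*c)


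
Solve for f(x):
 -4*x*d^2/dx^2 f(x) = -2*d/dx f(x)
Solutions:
 f(x) = C1 + C2*x^(3/2)


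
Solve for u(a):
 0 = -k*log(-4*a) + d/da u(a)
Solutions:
 u(a) = C1 + a*k*log(-a) + a*k*(-1 + 2*log(2))


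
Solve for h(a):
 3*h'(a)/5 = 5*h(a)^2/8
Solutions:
 h(a) = -24/(C1 + 25*a)


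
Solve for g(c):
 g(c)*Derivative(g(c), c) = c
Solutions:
 g(c) = -sqrt(C1 + c^2)
 g(c) = sqrt(C1 + c^2)


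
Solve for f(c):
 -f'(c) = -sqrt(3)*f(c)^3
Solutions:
 f(c) = -sqrt(2)*sqrt(-1/(C1 + sqrt(3)*c))/2
 f(c) = sqrt(2)*sqrt(-1/(C1 + sqrt(3)*c))/2


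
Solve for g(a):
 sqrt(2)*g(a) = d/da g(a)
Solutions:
 g(a) = C1*exp(sqrt(2)*a)


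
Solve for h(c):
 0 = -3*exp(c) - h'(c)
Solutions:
 h(c) = C1 - 3*exp(c)


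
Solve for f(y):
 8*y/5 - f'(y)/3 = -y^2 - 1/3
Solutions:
 f(y) = C1 + y^3 + 12*y^2/5 + y


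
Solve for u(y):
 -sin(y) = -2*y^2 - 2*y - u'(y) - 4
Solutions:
 u(y) = C1 - 2*y^3/3 - y^2 - 4*y - cos(y)


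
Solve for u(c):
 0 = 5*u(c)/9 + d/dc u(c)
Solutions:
 u(c) = C1*exp(-5*c/9)


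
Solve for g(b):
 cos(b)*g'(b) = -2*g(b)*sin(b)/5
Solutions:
 g(b) = C1*cos(b)^(2/5)


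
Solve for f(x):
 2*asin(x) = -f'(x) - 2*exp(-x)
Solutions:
 f(x) = C1 - 2*x*asin(x) - 2*sqrt(1 - x^2) + 2*exp(-x)


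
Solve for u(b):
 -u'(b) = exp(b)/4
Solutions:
 u(b) = C1 - exp(b)/4


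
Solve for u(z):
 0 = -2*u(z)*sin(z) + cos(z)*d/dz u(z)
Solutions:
 u(z) = C1/cos(z)^2


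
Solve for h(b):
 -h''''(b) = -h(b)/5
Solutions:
 h(b) = C1*exp(-5^(3/4)*b/5) + C2*exp(5^(3/4)*b/5) + C3*sin(5^(3/4)*b/5) + C4*cos(5^(3/4)*b/5)


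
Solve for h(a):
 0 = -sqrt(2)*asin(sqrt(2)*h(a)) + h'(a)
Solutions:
 Integral(1/asin(sqrt(2)*_y), (_y, h(a))) = C1 + sqrt(2)*a


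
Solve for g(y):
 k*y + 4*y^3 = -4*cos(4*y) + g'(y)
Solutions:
 g(y) = C1 + k*y^2/2 + y^4 + sin(4*y)


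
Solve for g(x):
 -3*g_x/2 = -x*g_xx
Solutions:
 g(x) = C1 + C2*x^(5/2)


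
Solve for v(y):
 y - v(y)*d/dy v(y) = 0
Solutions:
 v(y) = -sqrt(C1 + y^2)
 v(y) = sqrt(C1 + y^2)


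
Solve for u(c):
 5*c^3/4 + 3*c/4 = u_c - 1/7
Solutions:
 u(c) = C1 + 5*c^4/16 + 3*c^2/8 + c/7


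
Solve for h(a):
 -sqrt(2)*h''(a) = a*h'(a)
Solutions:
 h(a) = C1 + C2*erf(2^(1/4)*a/2)


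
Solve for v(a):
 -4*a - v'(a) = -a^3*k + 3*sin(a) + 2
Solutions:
 v(a) = C1 + a^4*k/4 - 2*a^2 - 2*a + 3*cos(a)


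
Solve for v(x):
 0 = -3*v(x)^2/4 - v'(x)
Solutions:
 v(x) = 4/(C1 + 3*x)


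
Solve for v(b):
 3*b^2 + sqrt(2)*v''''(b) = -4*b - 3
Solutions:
 v(b) = C1 + C2*b + C3*b^2 + C4*b^3 - sqrt(2)*b^6/240 - sqrt(2)*b^5/60 - sqrt(2)*b^4/16


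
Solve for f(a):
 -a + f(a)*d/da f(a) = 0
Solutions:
 f(a) = -sqrt(C1 + a^2)
 f(a) = sqrt(C1 + a^2)


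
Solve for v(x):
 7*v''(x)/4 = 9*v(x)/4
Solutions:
 v(x) = C1*exp(-3*sqrt(7)*x/7) + C2*exp(3*sqrt(7)*x/7)


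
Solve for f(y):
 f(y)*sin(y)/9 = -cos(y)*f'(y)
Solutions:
 f(y) = C1*cos(y)^(1/9)


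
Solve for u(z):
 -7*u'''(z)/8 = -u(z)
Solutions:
 u(z) = C3*exp(2*7^(2/3)*z/7) + (C1*sin(sqrt(3)*7^(2/3)*z/7) + C2*cos(sqrt(3)*7^(2/3)*z/7))*exp(-7^(2/3)*z/7)


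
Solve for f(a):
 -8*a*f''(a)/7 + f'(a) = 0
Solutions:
 f(a) = C1 + C2*a^(15/8)


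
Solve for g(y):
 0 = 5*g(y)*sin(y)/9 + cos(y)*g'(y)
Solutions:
 g(y) = C1*cos(y)^(5/9)


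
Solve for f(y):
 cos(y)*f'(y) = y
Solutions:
 f(y) = C1 + Integral(y/cos(y), y)


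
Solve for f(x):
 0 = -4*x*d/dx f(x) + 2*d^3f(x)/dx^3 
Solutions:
 f(x) = C1 + Integral(C2*airyai(2^(1/3)*x) + C3*airybi(2^(1/3)*x), x)


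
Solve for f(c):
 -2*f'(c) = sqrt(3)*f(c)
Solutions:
 f(c) = C1*exp(-sqrt(3)*c/2)


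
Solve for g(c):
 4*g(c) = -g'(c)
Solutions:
 g(c) = C1*exp(-4*c)


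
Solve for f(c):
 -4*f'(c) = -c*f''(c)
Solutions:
 f(c) = C1 + C2*c^5


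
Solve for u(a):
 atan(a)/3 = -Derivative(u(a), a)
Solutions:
 u(a) = C1 - a*atan(a)/3 + log(a^2 + 1)/6


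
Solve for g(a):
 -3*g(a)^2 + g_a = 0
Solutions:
 g(a) = -1/(C1 + 3*a)


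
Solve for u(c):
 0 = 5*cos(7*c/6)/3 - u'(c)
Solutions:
 u(c) = C1 + 10*sin(7*c/6)/7


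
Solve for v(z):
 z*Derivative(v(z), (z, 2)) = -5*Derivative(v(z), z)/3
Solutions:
 v(z) = C1 + C2/z^(2/3)


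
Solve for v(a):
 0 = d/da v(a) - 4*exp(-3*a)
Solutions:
 v(a) = C1 - 4*exp(-3*a)/3


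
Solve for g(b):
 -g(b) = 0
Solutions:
 g(b) = 0


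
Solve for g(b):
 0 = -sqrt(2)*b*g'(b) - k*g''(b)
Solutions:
 g(b) = C1 + C2*sqrt(k)*erf(2^(3/4)*b*sqrt(1/k)/2)


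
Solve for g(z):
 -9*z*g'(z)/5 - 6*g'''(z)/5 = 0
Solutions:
 g(z) = C1 + Integral(C2*airyai(-2^(2/3)*3^(1/3)*z/2) + C3*airybi(-2^(2/3)*3^(1/3)*z/2), z)


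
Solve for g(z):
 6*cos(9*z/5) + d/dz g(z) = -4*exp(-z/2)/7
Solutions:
 g(z) = C1 - 10*sin(9*z/5)/3 + 8*exp(-z/2)/7


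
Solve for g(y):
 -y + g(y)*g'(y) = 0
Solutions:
 g(y) = -sqrt(C1 + y^2)
 g(y) = sqrt(C1 + y^2)


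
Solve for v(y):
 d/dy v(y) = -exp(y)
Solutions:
 v(y) = C1 - exp(y)


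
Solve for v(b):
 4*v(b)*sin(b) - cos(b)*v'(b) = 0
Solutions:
 v(b) = C1/cos(b)^4


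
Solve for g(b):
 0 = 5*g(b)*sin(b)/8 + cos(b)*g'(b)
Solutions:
 g(b) = C1*cos(b)^(5/8)


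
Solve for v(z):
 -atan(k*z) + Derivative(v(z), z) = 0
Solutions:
 v(z) = C1 + Piecewise((z*atan(k*z) - log(k^2*z^2 + 1)/(2*k), Ne(k, 0)), (0, True))


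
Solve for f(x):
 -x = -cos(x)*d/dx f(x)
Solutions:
 f(x) = C1 + Integral(x/cos(x), x)


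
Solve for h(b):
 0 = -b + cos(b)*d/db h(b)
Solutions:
 h(b) = C1 + Integral(b/cos(b), b)


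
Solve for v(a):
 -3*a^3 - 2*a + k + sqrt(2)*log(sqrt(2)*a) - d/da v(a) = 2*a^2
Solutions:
 v(a) = C1 - 3*a^4/4 - 2*a^3/3 - a^2 + a*k + sqrt(2)*a*log(a) - sqrt(2)*a + sqrt(2)*a*log(2)/2


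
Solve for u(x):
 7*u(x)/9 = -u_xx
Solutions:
 u(x) = C1*sin(sqrt(7)*x/3) + C2*cos(sqrt(7)*x/3)


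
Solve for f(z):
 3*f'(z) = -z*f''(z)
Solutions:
 f(z) = C1 + C2/z^2


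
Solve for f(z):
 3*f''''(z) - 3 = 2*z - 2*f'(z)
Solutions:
 f(z) = C1 + C4*exp(-2^(1/3)*3^(2/3)*z/3) + z^2/2 + 3*z/2 + (C2*sin(2^(1/3)*3^(1/6)*z/2) + C3*cos(2^(1/3)*3^(1/6)*z/2))*exp(2^(1/3)*3^(2/3)*z/6)


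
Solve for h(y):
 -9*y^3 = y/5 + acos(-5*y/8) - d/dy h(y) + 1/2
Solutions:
 h(y) = C1 + 9*y^4/4 + y^2/10 + y*acos(-5*y/8) + y/2 + sqrt(64 - 25*y^2)/5


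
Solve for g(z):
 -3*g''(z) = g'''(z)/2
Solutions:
 g(z) = C1 + C2*z + C3*exp(-6*z)


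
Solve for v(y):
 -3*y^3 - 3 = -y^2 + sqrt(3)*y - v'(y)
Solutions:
 v(y) = C1 + 3*y^4/4 - y^3/3 + sqrt(3)*y^2/2 + 3*y


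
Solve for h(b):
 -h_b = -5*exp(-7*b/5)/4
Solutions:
 h(b) = C1 - 25*exp(-7*b/5)/28


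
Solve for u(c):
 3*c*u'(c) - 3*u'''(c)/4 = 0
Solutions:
 u(c) = C1 + Integral(C2*airyai(2^(2/3)*c) + C3*airybi(2^(2/3)*c), c)


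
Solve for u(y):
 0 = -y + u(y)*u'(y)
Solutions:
 u(y) = -sqrt(C1 + y^2)
 u(y) = sqrt(C1 + y^2)


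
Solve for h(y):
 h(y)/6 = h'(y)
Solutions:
 h(y) = C1*exp(y/6)


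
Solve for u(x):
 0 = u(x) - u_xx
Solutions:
 u(x) = C1*exp(-x) + C2*exp(x)


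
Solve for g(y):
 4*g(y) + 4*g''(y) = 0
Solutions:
 g(y) = C1*sin(y) + C2*cos(y)


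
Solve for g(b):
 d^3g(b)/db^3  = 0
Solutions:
 g(b) = C1 + C2*b + C3*b^2


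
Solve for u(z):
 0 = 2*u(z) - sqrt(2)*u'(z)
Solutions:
 u(z) = C1*exp(sqrt(2)*z)


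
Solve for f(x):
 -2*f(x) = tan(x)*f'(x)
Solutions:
 f(x) = C1/sin(x)^2


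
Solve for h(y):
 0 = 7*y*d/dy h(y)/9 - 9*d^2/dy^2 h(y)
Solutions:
 h(y) = C1 + C2*erfi(sqrt(14)*y/18)


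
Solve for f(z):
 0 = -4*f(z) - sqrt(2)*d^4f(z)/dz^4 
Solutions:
 f(z) = (C1*sin(2^(7/8)*z/2) + C2*cos(2^(7/8)*z/2))*exp(-2^(7/8)*z/2) + (C3*sin(2^(7/8)*z/2) + C4*cos(2^(7/8)*z/2))*exp(2^(7/8)*z/2)


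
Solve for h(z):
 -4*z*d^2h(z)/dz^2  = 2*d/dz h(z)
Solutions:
 h(z) = C1 + C2*sqrt(z)


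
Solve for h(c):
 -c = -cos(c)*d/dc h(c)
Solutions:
 h(c) = C1 + Integral(c/cos(c), c)
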